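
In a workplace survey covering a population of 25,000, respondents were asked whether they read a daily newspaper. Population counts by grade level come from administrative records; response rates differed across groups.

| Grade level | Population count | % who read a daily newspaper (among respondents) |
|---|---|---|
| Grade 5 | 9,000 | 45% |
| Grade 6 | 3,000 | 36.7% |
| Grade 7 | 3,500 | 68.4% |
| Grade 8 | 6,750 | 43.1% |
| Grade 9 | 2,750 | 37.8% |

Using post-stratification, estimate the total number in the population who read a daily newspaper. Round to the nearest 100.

Apply each group's respondent rate to its population count:
  Grade 5: 9,000 × 45% = 4050
  Grade 6: 3,000 × 36.7% = 1101
  Grade 7: 3,500 × 68.4% = 2394
  Grade 8: 6,750 × 43.1% = 2909.25
  Grade 9: 2,750 × 37.8% = 1039.5
Estimated total = 11493.8 → 11,500.

11,500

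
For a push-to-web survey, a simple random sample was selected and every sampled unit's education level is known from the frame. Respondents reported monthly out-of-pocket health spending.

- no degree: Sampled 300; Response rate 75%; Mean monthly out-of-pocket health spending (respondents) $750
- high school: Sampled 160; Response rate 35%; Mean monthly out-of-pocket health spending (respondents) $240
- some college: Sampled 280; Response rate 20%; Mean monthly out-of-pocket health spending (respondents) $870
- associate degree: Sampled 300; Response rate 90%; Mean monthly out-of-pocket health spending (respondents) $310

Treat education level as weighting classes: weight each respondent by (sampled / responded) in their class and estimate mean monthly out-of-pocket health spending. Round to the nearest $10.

With weight = n_sampled/n_responded per class, the weighted class total is n_sampled:
  no degree: 300 × 750 = 225,000
  high school: 160 × 240 = 38,400
  some college: 280 × 870 = 243,600
  associate degree: 300 × 310 = 93,000
Adjusted estimate = 600,000 / 1,040 = 576.923 → $580.

$580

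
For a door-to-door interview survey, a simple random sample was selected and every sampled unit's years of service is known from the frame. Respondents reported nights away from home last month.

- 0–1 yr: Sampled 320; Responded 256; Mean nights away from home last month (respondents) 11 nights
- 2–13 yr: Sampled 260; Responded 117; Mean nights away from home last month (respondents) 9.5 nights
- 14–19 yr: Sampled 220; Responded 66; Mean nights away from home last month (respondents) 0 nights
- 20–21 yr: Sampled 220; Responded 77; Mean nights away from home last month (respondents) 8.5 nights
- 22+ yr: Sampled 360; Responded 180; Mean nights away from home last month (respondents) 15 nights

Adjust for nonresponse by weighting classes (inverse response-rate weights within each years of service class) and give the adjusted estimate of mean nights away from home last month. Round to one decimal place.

Class response rates: 0–1 yr 256/320 = 80%, 2–13 yr 117/260 = 45%, 14–19 yr 66/220 = 30%, 20–21 yr 77/220 = 35%, 22+ yr 180/360 = 50%.
With weight = n_sampled/n_responded per class, the weighted class total is n_sampled:
  0–1 yr: 320 × 11 = 3520
  2–13 yr: 260 × 9.5 = 2470
  14–19 yr: 220 × 0 = 0
  20–21 yr: 220 × 8.5 = 1870
  22+ yr: 360 × 15 = 5400
Adjusted estimate = 13,260 / 1,380 = 9.6087 → 9.6.

9.6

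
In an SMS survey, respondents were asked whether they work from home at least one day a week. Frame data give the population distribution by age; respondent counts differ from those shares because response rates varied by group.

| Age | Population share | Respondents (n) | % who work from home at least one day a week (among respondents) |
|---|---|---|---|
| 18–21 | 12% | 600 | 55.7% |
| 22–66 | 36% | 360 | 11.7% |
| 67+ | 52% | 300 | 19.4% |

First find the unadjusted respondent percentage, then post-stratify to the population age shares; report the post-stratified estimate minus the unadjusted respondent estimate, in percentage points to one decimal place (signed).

-13.5 percentage points

Without adjustment, the pooled respondent share is:
  (600/1260)×55.7 + (360/1260)×11.7 + (300/1260)×19.4 = 34.4857%
Post-stratifying to population shares instead:
  0.12×55.7 + 0.36×11.7 + 0.52×19.4 = 20.984%
Difference = 20.984 − 34.4857 = -13.5017 pp.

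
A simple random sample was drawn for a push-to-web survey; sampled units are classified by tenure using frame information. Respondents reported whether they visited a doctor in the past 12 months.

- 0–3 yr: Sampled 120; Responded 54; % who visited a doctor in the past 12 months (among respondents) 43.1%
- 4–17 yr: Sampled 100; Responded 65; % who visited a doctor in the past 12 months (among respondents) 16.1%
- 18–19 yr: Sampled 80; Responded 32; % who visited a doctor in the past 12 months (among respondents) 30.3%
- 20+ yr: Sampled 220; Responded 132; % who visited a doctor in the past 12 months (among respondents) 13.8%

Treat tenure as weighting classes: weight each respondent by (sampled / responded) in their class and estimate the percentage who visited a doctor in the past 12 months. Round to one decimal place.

23.5%

Class response rates: 0–3 yr 54/120 = 45%, 4–17 yr 65/100 = 65%, 18–19 yr 32/80 = 40%, 20+ yr 132/220 = 60%.
Each respondent's weight = sampled/responded in their class; summing within a class gives n_sampled, so:
  0–3 yr: 120 × 43.1 = 5172
  4–17 yr: 100 × 16.1 = 1610
  18–19 yr: 80 × 30.3 = 2424
  20+ yr: 220 × 13.8 = 3036
Adjusted estimate = 12,242 / 520 = 23.5423 → 23.5%.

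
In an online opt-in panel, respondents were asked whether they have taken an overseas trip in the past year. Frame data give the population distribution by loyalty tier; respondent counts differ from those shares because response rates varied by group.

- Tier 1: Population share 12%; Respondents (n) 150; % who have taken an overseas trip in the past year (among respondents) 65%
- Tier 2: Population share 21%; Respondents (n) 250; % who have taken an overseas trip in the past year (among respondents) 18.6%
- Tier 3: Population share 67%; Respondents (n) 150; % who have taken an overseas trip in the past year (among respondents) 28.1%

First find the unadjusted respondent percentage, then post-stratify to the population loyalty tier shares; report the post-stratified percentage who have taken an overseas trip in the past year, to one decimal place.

30.5%

Without adjustment, the pooled respondent share is:
  (150/550)×65 + (250/550)×18.6 + (150/550)×28.1 = 33.8455%
Post-stratifying to population shares instead:
  0.12×65 + 0.21×18.6 + 0.67×28.1 = 30.533%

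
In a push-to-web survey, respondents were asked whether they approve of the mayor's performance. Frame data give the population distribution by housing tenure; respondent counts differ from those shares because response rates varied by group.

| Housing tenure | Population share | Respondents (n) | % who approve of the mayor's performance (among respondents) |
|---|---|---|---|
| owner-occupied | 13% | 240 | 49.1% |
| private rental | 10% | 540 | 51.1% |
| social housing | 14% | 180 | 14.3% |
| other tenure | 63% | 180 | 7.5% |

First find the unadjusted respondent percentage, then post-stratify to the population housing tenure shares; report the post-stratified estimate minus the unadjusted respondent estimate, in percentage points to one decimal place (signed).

-19.8 percentage points

Without adjustment, the pooled respondent share is:
  (240/1140)×49.1 + (540/1140)×51.1 + (180/1140)×14.3 + (180/1140)×7.5 = 37.9842%
Post-stratifying to population shares instead:
  0.13×49.1 + 0.1×51.1 + 0.14×14.3 + 0.63×7.5 = 18.22%
Difference = 18.22 − 37.9842 = -19.7642 pp.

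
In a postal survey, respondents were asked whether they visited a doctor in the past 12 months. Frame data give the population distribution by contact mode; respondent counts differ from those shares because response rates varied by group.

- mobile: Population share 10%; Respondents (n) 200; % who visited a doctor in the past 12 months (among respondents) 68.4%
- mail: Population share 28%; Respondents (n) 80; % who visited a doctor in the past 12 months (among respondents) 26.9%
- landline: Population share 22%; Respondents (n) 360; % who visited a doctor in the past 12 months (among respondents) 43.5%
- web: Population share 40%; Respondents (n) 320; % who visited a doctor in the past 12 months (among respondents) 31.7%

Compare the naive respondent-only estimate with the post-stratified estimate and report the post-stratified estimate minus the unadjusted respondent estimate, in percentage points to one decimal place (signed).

Naive respondent-only estimate (weights = respondent counts):
  (200/960)×68.4 + (80/960)×26.9 + (360/960)×43.5 + (320/960)×31.7 = 43.3708%
Post-stratifying to population shares instead:
  0.1×68.4 + 0.28×26.9 + 0.22×43.5 + 0.4×31.7 = 36.622%
Difference = 36.622 − 43.3708 = -6.7488 pp.

-6.7 percentage points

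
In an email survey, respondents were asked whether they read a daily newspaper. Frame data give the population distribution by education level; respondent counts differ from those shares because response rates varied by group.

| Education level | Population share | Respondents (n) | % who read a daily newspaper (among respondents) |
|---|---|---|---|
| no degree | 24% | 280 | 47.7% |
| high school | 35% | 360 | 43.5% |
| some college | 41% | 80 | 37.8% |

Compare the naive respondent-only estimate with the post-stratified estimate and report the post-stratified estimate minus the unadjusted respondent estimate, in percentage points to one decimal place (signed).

-2.3 percentage points

Without adjustment, the pooled respondent share is:
  (280/720)×47.7 + (360/720)×43.5 + (80/720)×37.8 = 44.5%
Post-stratifying to population shares instead:
  0.24×47.7 + 0.35×43.5 + 0.41×37.8 = 42.171%
Difference = 42.171 − 44.5 = -2.329 pp.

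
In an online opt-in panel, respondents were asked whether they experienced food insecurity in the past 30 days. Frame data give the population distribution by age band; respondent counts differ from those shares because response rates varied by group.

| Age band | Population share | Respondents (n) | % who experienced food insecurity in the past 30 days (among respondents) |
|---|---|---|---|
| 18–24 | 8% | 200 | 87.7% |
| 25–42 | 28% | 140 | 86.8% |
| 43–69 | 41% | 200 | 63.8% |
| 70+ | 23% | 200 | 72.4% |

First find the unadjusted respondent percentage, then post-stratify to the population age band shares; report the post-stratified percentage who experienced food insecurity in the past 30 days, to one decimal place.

Unadjusted (pooled respondent) estimate weights by respondent counts:
  (200/740)×87.7 + (140/740)×86.8 + (200/740)×63.8 + (200/740)×72.4 = 76.9351%
Post-stratified estimate weights by population shares:
  0.08×87.7 + 0.28×86.8 + 0.41×63.8 + 0.23×72.4 = 74.13%

74.1%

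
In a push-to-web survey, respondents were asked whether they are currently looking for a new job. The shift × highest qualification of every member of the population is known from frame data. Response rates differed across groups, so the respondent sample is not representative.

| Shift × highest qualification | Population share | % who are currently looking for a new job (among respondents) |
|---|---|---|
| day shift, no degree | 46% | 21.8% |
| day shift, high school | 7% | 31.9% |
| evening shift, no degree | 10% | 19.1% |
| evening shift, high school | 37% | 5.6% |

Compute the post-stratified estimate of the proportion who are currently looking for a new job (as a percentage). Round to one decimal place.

Each cell contributes population-share × respondent value:
  day shift, no degree: 0.46 × 21.8 = 10.028
  day shift, high school: 0.07 × 31.9 = 2.233
  evening shift, no degree: 0.1 × 19.1 = 1.91
  evening shift, high school: 0.37 × 5.6 = 2.072
Post-stratified estimate = 16.243 → 16.2%.

16.2%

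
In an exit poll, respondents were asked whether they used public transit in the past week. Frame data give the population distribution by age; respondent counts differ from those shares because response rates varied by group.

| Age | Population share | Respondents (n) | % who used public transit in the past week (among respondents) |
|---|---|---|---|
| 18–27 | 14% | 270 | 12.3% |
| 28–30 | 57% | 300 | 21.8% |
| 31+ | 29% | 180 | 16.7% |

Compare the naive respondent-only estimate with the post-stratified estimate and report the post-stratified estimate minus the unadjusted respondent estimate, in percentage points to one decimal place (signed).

Without adjustment, the pooled respondent share is:
  (270/750)×12.3 + (300/750)×21.8 + (180/750)×16.7 = 17.156%
Reweighting by population age shares:
  0.14×12.3 + 0.57×21.8 + 0.29×16.7 = 18.991%
Difference = 18.991 − 17.156 = 1.835 pp.

+1.8 percentage points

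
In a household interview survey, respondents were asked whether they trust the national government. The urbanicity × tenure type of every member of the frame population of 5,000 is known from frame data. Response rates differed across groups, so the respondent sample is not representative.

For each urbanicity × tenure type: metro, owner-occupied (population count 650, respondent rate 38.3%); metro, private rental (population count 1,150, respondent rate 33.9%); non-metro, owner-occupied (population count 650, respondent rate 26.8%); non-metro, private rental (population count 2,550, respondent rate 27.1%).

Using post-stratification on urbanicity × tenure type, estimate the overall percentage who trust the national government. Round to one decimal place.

30.1%

Each cell contributes population-share × respondent value:
  metro, owner-occupied: (650/5,000) × 38.3 = 4.979
  metro, private rental: (1,150/5,000) × 33.9 = 7.797
  non-metro, owner-occupied: (650/5,000) × 26.8 = 3.484
  non-metro, private rental: (2,550/5,000) × 27.1 = 13.821
Post-stratified estimate = 30.081 → 30.1%.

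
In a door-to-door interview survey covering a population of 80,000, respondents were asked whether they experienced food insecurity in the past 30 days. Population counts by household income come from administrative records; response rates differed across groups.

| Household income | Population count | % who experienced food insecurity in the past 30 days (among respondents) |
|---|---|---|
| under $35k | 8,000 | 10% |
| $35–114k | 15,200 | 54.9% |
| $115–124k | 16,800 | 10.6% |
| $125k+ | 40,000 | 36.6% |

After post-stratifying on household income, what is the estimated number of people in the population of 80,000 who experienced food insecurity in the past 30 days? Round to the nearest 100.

Estimated count per cell = population count × respondent percentage:
  under $35k: 8,000 × 10% = 800
  $35–114k: 15,200 × 54.9% = 8344.8
  $115–124k: 16,800 × 10.6% = 1780.8
  $125k+: 40,000 × 36.6% = 14,640
Estimated total = 25565.6 → 25,600.

25,600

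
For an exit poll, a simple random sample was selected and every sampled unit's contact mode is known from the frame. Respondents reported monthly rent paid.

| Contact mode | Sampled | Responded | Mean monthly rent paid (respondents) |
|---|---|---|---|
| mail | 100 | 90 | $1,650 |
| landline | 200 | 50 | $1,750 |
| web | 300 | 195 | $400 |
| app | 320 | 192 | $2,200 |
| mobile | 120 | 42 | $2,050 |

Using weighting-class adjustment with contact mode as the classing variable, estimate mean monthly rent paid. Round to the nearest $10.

$1,520

Class response rates: mail 90/100 = 90%, landline 50/200 = 25%, web 195/300 = 65%, app 192/320 = 60%, mobile 42/120 = 35%.
Weighting each respondent by the inverse class response rate inflates each class back to its sampled size, so the class weight is n_sampled:
  mail: 100 × 1650 = 165,000
  landline: 200 × 1750 = 350,000
  web: 300 × 400 = 120,000
  app: 320 × 2200 = 704,000
  mobile: 120 × 2050 = 246,000
Adjusted estimate = 1,585,000 / 1,040 = 1524.04 → $1,520.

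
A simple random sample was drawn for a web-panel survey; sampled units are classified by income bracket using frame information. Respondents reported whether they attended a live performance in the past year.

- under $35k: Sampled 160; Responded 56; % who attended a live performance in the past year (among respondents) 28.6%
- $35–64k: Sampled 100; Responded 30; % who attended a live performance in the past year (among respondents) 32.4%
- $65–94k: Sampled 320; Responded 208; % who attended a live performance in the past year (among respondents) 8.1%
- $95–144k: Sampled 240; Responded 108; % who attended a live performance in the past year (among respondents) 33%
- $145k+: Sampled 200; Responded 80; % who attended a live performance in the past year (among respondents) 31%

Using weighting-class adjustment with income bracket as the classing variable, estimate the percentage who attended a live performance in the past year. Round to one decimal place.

24.0%

Response rates by class: under $35k 56/160 = 35%, $35–64k 30/100 = 30%, $65–94k 208/320 = 65%, $95–144k 108/240 = 45%, $145k+ 80/200 = 40%.
Weighting each respondent by the inverse class response rate inflates each class back to its sampled size, so the class weight is n_sampled:
  under $35k: 160 × 28.6 = 4576
  $35–64k: 100 × 32.4 = 3240
  $65–94k: 320 × 8.1 = 2592
  $95–144k: 240 × 33 = 7920
  $145k+: 200 × 31 = 6200
Adjusted estimate = 24,528 / 1,020 = 24.0471 → 24.0%.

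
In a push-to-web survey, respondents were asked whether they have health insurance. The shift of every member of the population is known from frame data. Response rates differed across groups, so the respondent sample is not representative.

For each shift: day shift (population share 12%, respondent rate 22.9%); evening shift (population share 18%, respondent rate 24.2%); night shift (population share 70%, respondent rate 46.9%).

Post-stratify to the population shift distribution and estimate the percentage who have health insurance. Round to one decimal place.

39.9%

Weight each group's respondent value by its population share:
  day shift: 0.12 × 22.9 = 2.748
  evening shift: 0.18 × 24.2 = 4.356
  night shift: 0.7 × 46.9 = 32.83
Post-stratified estimate = 39.934 → 39.9%.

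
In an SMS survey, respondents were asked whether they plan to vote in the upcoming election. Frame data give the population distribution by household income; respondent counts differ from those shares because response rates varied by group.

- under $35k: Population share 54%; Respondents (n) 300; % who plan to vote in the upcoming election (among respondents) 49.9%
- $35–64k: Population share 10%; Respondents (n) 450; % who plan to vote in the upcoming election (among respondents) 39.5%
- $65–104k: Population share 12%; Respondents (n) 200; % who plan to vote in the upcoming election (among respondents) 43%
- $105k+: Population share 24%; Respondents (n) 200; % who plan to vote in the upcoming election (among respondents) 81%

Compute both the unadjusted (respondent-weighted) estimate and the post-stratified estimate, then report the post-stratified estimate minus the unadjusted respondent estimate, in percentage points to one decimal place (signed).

Unadjusted (pooled respondent) estimate weights by respondent counts:
  (300/1150)×49.9 + (450/1150)×39.5 + (200/1150)×43 + (200/1150)×81 = 50.0391%
Reweighting by population household income shares:
  0.54×49.9 + 0.1×39.5 + 0.12×43 + 0.24×81 = 55.496%
Difference = 55.496 − 50.0391 = 5.4569 pp.

+5.5 percentage points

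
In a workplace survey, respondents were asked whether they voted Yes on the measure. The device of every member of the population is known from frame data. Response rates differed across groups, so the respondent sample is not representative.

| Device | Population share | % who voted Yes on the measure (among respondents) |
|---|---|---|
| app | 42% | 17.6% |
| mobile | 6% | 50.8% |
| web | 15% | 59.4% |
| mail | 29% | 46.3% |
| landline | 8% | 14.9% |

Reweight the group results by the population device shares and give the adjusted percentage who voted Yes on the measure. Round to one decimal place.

Weight each group's respondent value by its population share:
  app: 0.42 × 17.6 = 7.392
  mobile: 0.06 × 50.8 = 3.048
  web: 0.15 × 59.4 = 8.91
  mail: 0.29 × 46.3 = 13.427
  landline: 0.08 × 14.9 = 1.192
Post-stratified estimate = 33.969 → 34.0%.

34.0%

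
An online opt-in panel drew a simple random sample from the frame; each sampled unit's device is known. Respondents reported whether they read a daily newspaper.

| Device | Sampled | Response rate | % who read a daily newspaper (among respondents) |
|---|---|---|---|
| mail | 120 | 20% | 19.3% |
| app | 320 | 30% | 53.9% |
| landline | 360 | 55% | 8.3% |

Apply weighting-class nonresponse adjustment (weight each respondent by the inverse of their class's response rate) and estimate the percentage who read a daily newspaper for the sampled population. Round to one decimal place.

28.2%

With weight = n_sampled/n_responded per class, the weighted class total is n_sampled:
  mail: 120 × 19.3 = 2316
  app: 320 × 53.9 = 17,248
  landline: 360 × 8.3 = 2988
Adjusted estimate = 22,552 / 800 = 28.19 → 28.2%.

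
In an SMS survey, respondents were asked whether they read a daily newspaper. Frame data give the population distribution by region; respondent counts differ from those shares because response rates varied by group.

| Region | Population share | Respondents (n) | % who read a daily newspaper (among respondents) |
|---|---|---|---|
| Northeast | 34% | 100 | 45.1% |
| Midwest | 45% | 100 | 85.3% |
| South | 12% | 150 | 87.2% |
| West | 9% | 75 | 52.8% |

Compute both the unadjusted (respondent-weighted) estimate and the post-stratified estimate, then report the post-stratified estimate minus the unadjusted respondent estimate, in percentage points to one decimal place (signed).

Without adjustment, the pooled respondent share is:
  (100/425)×45.1 + (100/425)×85.3 + (150/425)×87.2 + (75/425)×52.8 = 70.7765%
Reweighting by population region shares:
  0.34×45.1 + 0.45×85.3 + 0.12×87.2 + 0.09×52.8 = 68.935%
Difference = 68.935 − 70.7765 = -1.8415 pp.

-1.8 percentage points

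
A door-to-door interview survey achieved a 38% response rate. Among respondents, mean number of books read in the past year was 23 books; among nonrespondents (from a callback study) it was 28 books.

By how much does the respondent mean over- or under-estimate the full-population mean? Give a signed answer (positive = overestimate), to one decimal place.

Nonresponse fraction = 1 − 0.38 = 0.62.
Bias = (nonresponse fraction) × (respondent mean − nonrespondent mean)
     = 0.62 × (23 − 28) = 0.62 × -5 = -3.1.

-3.1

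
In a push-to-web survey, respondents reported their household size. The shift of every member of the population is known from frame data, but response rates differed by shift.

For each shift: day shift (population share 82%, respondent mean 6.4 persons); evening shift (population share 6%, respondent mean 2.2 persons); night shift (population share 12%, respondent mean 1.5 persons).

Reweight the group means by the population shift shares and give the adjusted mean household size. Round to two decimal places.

5.56

Post-stratification weights by population share, not respondent share:
  day shift: 0.82 × 6.4 = 5.248
  evening shift: 0.06 × 2.2 = 0.132
  night shift: 0.12 × 1.5 = 0.18
Post-stratified estimate = 5.56 → 5.56.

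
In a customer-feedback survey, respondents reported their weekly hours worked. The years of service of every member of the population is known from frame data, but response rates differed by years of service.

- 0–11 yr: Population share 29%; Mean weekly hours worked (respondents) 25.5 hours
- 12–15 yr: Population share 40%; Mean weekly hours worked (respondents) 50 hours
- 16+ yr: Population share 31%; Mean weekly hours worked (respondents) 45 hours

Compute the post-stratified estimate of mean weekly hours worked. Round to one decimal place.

41.3

Each cell contributes population-share × respondent value:
  0–11 yr: 0.29 × 25.5 = 7.395
  12–15 yr: 0.4 × 50 = 20
  16+ yr: 0.31 × 45 = 13.95
Post-stratified estimate = 41.345 → 41.3.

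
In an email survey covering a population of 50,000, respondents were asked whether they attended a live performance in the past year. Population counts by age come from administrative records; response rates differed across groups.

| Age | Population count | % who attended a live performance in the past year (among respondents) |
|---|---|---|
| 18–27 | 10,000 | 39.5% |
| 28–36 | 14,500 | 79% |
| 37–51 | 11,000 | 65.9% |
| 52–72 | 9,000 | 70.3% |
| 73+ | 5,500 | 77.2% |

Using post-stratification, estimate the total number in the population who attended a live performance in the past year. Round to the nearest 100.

Estimated count per cell = population count × respondent percentage:
  18–27: 10,000 × 39.5% = 3950
  28–36: 14,500 × 79% = 11,455
  37–51: 11,000 × 65.9% = 7249
  52–72: 9,000 × 70.3% = 6327
  73+: 5,500 × 77.2% = 4246
Estimated total = 33,227 → 33,200.

33,200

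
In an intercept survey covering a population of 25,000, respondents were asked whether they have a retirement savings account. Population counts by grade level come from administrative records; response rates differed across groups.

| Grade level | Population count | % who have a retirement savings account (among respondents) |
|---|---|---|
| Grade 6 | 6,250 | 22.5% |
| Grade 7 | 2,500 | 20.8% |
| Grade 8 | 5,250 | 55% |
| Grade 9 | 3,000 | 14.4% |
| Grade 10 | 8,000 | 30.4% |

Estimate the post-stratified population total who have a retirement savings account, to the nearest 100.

7,700

Estimated count per cell = population count × respondent percentage:
  Grade 6: 6,250 × 22.5% = 1406.25
  Grade 7: 2,500 × 20.8% = 520
  Grade 8: 5,250 × 55% = 2887.5
  Grade 9: 3,000 × 14.4% = 432
  Grade 10: 8,000 × 30.4% = 2432
Estimated total = 7677.75 → 7,700.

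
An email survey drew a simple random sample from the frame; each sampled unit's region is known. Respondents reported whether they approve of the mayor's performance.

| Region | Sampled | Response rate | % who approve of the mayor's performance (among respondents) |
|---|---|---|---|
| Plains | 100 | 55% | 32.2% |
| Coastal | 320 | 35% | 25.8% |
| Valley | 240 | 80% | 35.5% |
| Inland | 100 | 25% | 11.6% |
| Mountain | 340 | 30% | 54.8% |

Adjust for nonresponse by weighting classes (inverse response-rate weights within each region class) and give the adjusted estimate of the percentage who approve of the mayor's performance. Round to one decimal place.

With weight = n_sampled/n_responded per class, the weighted class total is n_sampled:
  Plains: 100 × 32.2 = 3220
  Coastal: 320 × 25.8 = 8256
  Valley: 240 × 35.5 = 8520
  Inland: 100 × 11.6 = 1160
  Mountain: 340 × 54.8 = 18,632
Adjusted estimate = 39,788 / 1,100 = 36.1709 → 36.2%.

36.2%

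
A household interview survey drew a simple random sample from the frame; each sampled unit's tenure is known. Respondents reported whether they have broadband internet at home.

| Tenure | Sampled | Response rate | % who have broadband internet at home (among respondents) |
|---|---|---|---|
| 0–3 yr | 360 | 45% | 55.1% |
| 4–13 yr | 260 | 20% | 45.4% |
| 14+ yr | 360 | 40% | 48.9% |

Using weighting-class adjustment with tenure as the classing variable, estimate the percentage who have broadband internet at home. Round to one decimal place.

With weight = n_sampled/n_responded per class, the weighted class total is n_sampled:
  0–3 yr: 360 × 55.1 = 19,836
  4–13 yr: 260 × 45.4 = 11,804
  14+ yr: 360 × 48.9 = 17,604
Adjusted estimate = 49,244 / 980 = 50.249 → 50.2%.

50.2%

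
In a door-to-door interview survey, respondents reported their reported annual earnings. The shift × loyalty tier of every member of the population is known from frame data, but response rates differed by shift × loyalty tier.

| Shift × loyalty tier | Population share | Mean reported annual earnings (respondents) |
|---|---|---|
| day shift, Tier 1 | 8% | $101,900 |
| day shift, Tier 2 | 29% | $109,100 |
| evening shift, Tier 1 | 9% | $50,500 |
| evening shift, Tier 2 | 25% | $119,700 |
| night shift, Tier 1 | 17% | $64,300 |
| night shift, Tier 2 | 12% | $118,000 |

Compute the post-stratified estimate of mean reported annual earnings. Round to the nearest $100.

Weight each group's respondent value by its population share:
  day shift, Tier 1: 0.08 × 101,900 = 8152
  day shift, Tier 2: 0.29 × 109,100 = 31,639
  evening shift, Tier 1: 0.09 × 50,500 = 4545
  evening shift, Tier 2: 0.25 × 119,700 = 29,925
  night shift, Tier 1: 0.17 × 64,300 = 10,931
  night shift, Tier 2: 0.12 × 118,000 = 14,160
Post-stratified estimate = 99,352 → $99,400.

$99,400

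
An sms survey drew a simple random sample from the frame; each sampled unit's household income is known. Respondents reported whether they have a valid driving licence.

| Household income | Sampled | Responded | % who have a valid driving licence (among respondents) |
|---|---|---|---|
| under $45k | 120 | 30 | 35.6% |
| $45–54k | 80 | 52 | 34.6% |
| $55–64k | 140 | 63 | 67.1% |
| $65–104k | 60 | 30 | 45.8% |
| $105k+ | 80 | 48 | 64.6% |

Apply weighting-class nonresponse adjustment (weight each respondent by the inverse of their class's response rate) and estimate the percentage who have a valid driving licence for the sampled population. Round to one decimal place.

50.7%

Class response rates: under $45k 30/120 = 25%, $45–54k 52/80 = 65%, $55–64k 63/140 = 45%, $65–104k 30/60 = 50%, $105k+ 48/80 = 60%.
Weighting each respondent by the inverse class response rate inflates each class back to its sampled size, so the class weight is n_sampled:
  under $45k: 120 × 35.6 = 4272
  $45–54k: 80 × 34.6 = 2768
  $55–64k: 140 × 67.1 = 9394
  $65–104k: 60 × 45.8 = 2748
  $105k+: 80 × 64.6 = 5168
Adjusted estimate = 24,350 / 480 = 50.7292 → 50.7%.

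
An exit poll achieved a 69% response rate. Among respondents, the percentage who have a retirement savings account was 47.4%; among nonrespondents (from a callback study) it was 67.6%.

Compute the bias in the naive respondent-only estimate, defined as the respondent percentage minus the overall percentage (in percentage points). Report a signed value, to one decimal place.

-6.3 percentage points

Nonresponse fraction = 1 − 0.69 = 0.31.
Bias = (nonresponse fraction) × (respondent percentage − nonrespondent percentage)
     = 0.31 × (47.4 − 67.6) = 0.31 × -20.2 = -6.262.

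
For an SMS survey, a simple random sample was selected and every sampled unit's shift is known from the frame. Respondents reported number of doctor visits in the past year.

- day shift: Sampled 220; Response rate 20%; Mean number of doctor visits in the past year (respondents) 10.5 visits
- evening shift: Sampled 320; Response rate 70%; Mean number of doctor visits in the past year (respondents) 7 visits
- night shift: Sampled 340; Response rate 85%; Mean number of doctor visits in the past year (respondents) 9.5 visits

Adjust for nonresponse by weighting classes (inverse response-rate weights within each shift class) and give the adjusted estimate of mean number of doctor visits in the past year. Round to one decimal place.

With weight = n_sampled/n_responded per class, the weighted class total is n_sampled:
  day shift: 220 × 10.5 = 2310
  evening shift: 320 × 7 = 2240
  night shift: 340 × 9.5 = 3230
Adjusted estimate = 7780 / 880 = 8.84091 → 8.8.

8.8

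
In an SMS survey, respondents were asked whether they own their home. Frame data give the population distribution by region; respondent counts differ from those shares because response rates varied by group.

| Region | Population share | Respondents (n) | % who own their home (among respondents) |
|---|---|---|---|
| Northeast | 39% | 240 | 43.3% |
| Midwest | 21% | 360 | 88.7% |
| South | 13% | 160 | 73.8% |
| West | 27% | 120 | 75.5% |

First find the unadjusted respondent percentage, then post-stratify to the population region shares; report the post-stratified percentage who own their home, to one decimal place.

65.5%

Without adjustment, the pooled respondent share is:
  (240/880)×43.3 + (360/880)×88.7 + (160/880)×73.8 + (120/880)×75.5 = 71.8091%
Post-stratifying to population shares instead:
  0.39×43.3 + 0.21×88.7 + 0.13×73.8 + 0.27×75.5 = 65.493%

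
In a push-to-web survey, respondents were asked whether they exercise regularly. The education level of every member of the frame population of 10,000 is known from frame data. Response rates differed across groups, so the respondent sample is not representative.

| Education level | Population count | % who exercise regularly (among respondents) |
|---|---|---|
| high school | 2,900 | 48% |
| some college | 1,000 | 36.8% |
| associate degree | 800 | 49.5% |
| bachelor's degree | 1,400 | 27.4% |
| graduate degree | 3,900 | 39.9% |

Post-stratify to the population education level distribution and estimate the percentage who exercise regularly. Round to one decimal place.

Weight each group's respondent value by its population share:
  high school: (2,900/10,000) × 48 = 13.92
  some college: (1,000/10,000) × 36.8 = 3.68
  associate degree: (800/10,000) × 49.5 = 3.96
  bachelor's degree: (1,400/10,000) × 27.4 = 3.836
  graduate degree: (3,900/10,000) × 39.9 = 15.561
Post-stratified estimate = 40.957 → 41.0%.

41.0%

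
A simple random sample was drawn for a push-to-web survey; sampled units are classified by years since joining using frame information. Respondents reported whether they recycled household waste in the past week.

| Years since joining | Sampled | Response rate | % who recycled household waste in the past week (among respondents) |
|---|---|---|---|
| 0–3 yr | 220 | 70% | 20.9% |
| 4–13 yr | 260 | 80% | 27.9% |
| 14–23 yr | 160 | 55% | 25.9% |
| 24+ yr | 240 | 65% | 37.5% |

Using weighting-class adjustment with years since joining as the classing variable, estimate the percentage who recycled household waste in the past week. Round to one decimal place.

28.4%

With weight = n_sampled/n_responded per class, the weighted class total is n_sampled:
  0–3 yr: 220 × 20.9 = 4598
  4–13 yr: 260 × 27.9 = 7254
  14–23 yr: 160 × 25.9 = 4144
  24+ yr: 240 × 37.5 = 9000
Adjusted estimate = 24,996 / 880 = 28.4045 → 28.4%.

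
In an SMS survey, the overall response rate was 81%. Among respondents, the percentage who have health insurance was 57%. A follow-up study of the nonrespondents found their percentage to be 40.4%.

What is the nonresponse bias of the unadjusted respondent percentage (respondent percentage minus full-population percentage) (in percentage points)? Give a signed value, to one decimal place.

Nonresponse fraction = 1 − 0.81 = 0.19.
Bias = (nonresponse fraction) × (respondent percentage − nonrespondent percentage)
     = 0.19 × (57 − 40.4) = 0.19 × 16.6 = 3.154.

+3.2 percentage points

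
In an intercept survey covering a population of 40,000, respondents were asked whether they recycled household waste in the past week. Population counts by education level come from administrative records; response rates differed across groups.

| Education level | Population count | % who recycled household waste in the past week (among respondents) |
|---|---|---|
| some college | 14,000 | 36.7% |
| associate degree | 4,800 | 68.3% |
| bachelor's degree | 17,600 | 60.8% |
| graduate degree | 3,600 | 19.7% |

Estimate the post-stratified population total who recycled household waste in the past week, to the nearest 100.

Estimated count per cell = population count × respondent percentage:
  some college: 14,000 × 36.7% = 5138
  associate degree: 4,800 × 68.3% = 3278.4
  bachelor's degree: 17,600 × 60.8% = 10700.8
  graduate degree: 3,600 × 19.7% = 709.2
Estimated total = 19826.4 → 19,800.

19,800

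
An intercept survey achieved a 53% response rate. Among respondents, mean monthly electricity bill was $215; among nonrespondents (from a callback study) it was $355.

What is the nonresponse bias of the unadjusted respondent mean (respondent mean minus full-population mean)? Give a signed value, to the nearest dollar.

Nonresponse fraction = 1 − 0.53 = 0.47.
Bias = (nonresponse fraction) × (respondent mean − nonrespondent mean)
     = 0.47 × (215 − 355) = 0.47 × -140 = -65.8.

-$66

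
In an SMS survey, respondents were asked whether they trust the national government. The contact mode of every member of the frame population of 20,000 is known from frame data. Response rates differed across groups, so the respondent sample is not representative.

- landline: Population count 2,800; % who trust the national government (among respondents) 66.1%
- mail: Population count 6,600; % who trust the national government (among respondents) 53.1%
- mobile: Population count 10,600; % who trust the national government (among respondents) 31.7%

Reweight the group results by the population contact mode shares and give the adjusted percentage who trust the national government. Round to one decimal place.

43.6%

Reweight to the known contact mode distribution:
  landline: (2,800/20,000) × 66.1 = 9.254
  mail: (6,600/20,000) × 53.1 = 17.523
  mobile: (10,600/20,000) × 31.7 = 16.801
Post-stratified estimate = 43.578 → 43.6%.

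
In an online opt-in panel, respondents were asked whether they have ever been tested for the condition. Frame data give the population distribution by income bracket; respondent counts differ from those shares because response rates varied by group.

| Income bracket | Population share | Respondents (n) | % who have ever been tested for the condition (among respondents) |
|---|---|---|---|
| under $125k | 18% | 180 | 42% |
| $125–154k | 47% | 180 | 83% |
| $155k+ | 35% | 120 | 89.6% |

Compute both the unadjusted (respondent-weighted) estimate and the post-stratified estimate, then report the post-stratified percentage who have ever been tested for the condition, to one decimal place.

Naive respondent-only estimate (weights = respondent counts):
  (180/480)×42 + (180/480)×83 + (120/480)×89.6 = 69.275%
Post-stratified estimate weights by population shares:
  0.18×42 + 0.47×83 + 0.35×89.6 = 77.93%

77.9%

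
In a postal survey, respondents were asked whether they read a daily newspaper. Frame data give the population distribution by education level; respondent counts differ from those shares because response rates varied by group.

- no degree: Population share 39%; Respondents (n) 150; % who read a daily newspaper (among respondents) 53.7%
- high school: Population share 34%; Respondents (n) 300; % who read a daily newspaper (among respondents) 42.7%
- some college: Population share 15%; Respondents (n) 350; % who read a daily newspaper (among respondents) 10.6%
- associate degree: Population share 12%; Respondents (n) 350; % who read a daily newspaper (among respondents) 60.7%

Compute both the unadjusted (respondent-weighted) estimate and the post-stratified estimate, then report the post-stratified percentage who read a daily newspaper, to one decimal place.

Without adjustment, the pooled respondent share is:
  (150/1150)×53.7 + (300/1150)×42.7 + (350/1150)×10.6 + (350/1150)×60.7 = 39.8435%
Post-stratified estimate weights by population shares:
  0.39×53.7 + 0.34×42.7 + 0.15×10.6 + 0.12×60.7 = 44.335%

44.3%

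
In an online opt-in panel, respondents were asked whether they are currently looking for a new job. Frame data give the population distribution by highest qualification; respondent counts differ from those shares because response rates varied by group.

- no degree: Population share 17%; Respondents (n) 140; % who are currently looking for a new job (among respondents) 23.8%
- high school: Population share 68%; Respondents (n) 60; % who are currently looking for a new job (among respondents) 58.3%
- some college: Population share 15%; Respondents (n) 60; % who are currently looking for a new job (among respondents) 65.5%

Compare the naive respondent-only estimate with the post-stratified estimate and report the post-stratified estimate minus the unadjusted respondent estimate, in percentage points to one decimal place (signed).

+12.1 percentage points

Without adjustment, the pooled respondent share is:
  (140/260)×23.8 + (60/260)×58.3 + (60/260)×65.5 = 41.3846%
Reweighting by population highest qualification shares:
  0.17×23.8 + 0.68×58.3 + 0.15×65.5 = 53.515%
Difference = 53.515 − 41.3846 = 12.1304 pp.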